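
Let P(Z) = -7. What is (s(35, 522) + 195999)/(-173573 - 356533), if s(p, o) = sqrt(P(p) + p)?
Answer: -65333/176702 - sqrt(7)/265053 ≈ -0.36975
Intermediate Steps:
s(p, o) = sqrt(-7 + p)
(s(35, 522) + 195999)/(-173573 - 356533) = (sqrt(-7 + 35) + 195999)/(-173573 - 356533) = (sqrt(28) + 195999)/(-530106) = (2*sqrt(7) + 195999)*(-1/530106) = (195999 + 2*sqrt(7))*(-1/530106) = -65333/176702 - sqrt(7)/265053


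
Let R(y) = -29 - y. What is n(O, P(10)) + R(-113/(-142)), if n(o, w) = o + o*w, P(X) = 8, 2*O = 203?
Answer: 62743/71 ≈ 883.70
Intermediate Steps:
O = 203/2 (O = (½)*203 = 203/2 ≈ 101.50)
n(O, P(10)) + R(-113/(-142)) = 203*(1 + 8)/2 + (-29 - (-113)/(-142)) = (203/2)*9 + (-29 - (-113)*(-1)/142) = 1827/2 + (-29 - 1*113/142) = 1827/2 + (-29 - 113/142) = 1827/2 - 4231/142 = 62743/71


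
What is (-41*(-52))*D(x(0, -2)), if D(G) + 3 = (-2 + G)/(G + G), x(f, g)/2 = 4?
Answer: -11193/2 ≈ -5596.5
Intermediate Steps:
x(f, g) = 8 (x(f, g) = 2*4 = 8)
D(G) = -3 + (-2 + G)/(2*G) (D(G) = -3 + (-2 + G)/(G + G) = -3 + (-2 + G)/((2*G)) = -3 + (-2 + G)*(1/(2*G)) = -3 + (-2 + G)/(2*G))
(-41*(-52))*D(x(0, -2)) = (-41*(-52))*(-5/2 - 1/8) = 2132*(-5/2 - 1*⅛) = 2132*(-5/2 - ⅛) = 2132*(-21/8) = -11193/2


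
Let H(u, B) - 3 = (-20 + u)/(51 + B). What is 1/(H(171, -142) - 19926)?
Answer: -91/1813144 ≈ -5.0189e-5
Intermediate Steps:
H(u, B) = 3 + (-20 + u)/(51 + B)
1/(H(171, -142) - 19926) = 1/((133 + 171 + 3*(-142))/(51 - 142) - 19926) = 1/((133 + 171 - 426)/(-91) - 19926) = 1/(-1/91*(-122) - 19926) = 1/(122/91 - 19926) = 1/(-1813144/91) = -91/1813144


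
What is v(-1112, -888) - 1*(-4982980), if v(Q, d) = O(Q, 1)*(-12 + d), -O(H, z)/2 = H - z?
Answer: 2979580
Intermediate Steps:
O(H, z) = -2*H + 2*z (O(H, z) = -2*(H - z) = -2*H + 2*z)
v(Q, d) = (-12 + d)*(2 - 2*Q) (v(Q, d) = (-2*Q + 2*1)*(-12 + d) = (-2*Q + 2)*(-12 + d) = (2 - 2*Q)*(-12 + d) = (-12 + d)*(2 - 2*Q))
v(-1112, -888) - 1*(-4982980) = -2*(-1 - 1112)*(-12 - 888) - 1*(-4982980) = -2*(-1113)*(-900) + 4982980 = -2003400 + 4982980 = 2979580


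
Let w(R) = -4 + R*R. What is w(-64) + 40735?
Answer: 44827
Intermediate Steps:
w(R) = -4 + R**2
w(-64) + 40735 = (-4 + (-64)**2) + 40735 = (-4 + 4096) + 40735 = 4092 + 40735 = 44827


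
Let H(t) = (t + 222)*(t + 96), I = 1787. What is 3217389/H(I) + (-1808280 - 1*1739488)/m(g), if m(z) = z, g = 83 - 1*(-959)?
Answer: -136914957071/40222763 ≈ -3403.9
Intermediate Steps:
g = 1042 (g = 83 + 959 = 1042)
H(t) = (96 + t)*(222 + t) (H(t) = (222 + t)*(96 + t) = (96 + t)*(222 + t))
3217389/H(I) + (-1808280 - 1*1739488)/m(g) = 3217389/(21312 + 1787² + 318*1787) + (-1808280 - 1*1739488)/1042 = 3217389/(21312 + 3193369 + 568266) + (-1808280 - 1739488)*(1/1042) = 3217389/3782947 - 3547768*1/1042 = 3217389*(1/3782947) - 1773884/521 = 65661/77203 - 1773884/521 = -136914957071/40222763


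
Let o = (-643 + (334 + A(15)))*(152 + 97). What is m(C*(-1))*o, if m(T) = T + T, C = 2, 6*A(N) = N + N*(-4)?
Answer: 315234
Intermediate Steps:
A(N) = -N/2 (A(N) = (N + N*(-4))/6 = (N - 4*N)/6 = (-3*N)/6 = -N/2)
o = -157617/2 (o = (-643 + (334 - ½*15))*(152 + 97) = (-643 + (334 - 15/2))*249 = (-643 + 653/2)*249 = -633/2*249 = -157617/2 ≈ -78809.)
m(T) = 2*T
m(C*(-1))*o = (2*(2*(-1)))*(-157617/2) = (2*(-2))*(-157617/2) = -4*(-157617/2) = 315234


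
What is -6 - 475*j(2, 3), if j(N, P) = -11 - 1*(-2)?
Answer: 4269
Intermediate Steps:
j(N, P) = -9 (j(N, P) = -11 + 2 = -9)
-6 - 475*j(2, 3) = -6 - 475*(-9) = -6 + 4275 = 4269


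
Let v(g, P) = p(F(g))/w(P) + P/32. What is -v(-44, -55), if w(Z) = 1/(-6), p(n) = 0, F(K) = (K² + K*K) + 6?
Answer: 55/32 ≈ 1.7188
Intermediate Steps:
F(K) = 6 + 2*K² (F(K) = (K² + K²) + 6 = 2*K² + 6 = 6 + 2*K²)
w(Z) = -⅙
v(g, P) = P/32 (v(g, P) = 0/(-⅙) + P/32 = 0*(-6) + P*(1/32) = 0 + P/32 = P/32)
-v(-44, -55) = -(-55)/32 = -1*(-55/32) = 55/32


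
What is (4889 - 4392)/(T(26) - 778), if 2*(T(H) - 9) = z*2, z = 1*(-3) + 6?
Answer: -497/766 ≈ -0.64882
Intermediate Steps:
z = 3 (z = -3 + 6 = 3)
T(H) = 12 (T(H) = 9 + (3*2)/2 = 9 + (1/2)*6 = 9 + 3 = 12)
(4889 - 4392)/(T(26) - 778) = (4889 - 4392)/(12 - 778) = 497/(-766) = 497*(-1/766) = -497/766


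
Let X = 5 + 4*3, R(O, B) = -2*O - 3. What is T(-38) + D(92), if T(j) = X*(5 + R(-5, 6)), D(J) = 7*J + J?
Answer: 940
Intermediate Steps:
R(O, B) = -3 - 2*O
X = 17 (X = 5 + 12 = 17)
D(J) = 8*J
T(j) = 204 (T(j) = 17*(5 + (-3 - 2*(-5))) = 17*(5 + (-3 + 10)) = 17*(5 + 7) = 17*12 = 204)
T(-38) + D(92) = 204 + 8*92 = 204 + 736 = 940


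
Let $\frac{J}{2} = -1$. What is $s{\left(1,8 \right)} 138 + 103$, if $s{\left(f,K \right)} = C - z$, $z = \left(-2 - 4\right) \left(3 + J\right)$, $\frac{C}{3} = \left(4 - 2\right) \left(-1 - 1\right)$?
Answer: $-725$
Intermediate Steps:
$J = -2$ ($J = 2 \left(-1\right) = -2$)
$C = -12$ ($C = 3 \left(4 - 2\right) \left(-1 - 1\right) = 3 \cdot 2 \left(-2\right) = 3 \left(-4\right) = -12$)
$z = -6$ ($z = \left(-2 - 4\right) \left(3 - 2\right) = \left(-6\right) 1 = -6$)
$s{\left(f,K \right)} = -6$ ($s{\left(f,K \right)} = -12 - -6 = -12 + 6 = -6$)
$s{\left(1,8 \right)} 138 + 103 = \left(-6\right) 138 + 103 = -828 + 103 = -725$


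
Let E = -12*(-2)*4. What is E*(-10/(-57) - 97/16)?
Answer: -10738/19 ≈ -565.16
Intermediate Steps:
E = 96 (E = 24*4 = 96)
E*(-10/(-57) - 97/16) = 96*(-10/(-57) - 97/16) = 96*(-10*(-1/57) - 97*1/16) = 96*(10/57 - 97/16) = 96*(-5369/912) = -10738/19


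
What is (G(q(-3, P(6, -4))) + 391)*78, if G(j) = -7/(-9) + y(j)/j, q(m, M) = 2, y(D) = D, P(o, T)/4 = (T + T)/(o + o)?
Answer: 91910/3 ≈ 30637.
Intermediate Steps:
P(o, T) = 4*T/o (P(o, T) = 4*((T + T)/(o + o)) = 4*((2*T)/((2*o))) = 4*((2*T)*(1/(2*o))) = 4*(T/o) = 4*T/o)
G(j) = 16/9 (G(j) = -7/(-9) + j/j = -7*(-1/9) + 1 = 7/9 + 1 = 16/9)
(G(q(-3, P(6, -4))) + 391)*78 = (16/9 + 391)*78 = (3535/9)*78 = 91910/3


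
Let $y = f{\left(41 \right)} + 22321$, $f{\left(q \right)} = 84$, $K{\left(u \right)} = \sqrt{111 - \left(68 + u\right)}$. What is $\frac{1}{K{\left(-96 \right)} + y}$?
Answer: $\frac{22405}{501983886} - \frac{\sqrt{139}}{501983886} \approx 4.4609 \cdot 10^{-5}$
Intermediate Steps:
$K{\left(u \right)} = \sqrt{43 - u}$
$y = 22405$ ($y = 84 + 22321 = 22405$)
$\frac{1}{K{\left(-96 \right)} + y} = \frac{1}{\sqrt{43 - -96} + 22405} = \frac{1}{\sqrt{43 + 96} + 22405} = \frac{1}{\sqrt{139} + 22405} = \frac{1}{22405 + \sqrt{139}}$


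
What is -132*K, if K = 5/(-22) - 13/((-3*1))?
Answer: -542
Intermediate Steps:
K = 271/66 (K = 5*(-1/22) - 13/(-3) = -5/22 - 13*(-1/3) = -5/22 + 13/3 = 271/66 ≈ 4.1061)
-132*K = -132*271/66 = -542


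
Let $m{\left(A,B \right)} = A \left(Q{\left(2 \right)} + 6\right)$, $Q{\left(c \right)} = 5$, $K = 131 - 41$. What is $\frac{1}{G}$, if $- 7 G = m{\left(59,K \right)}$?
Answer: $- \frac{7}{649} \approx -0.010786$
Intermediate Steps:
$K = 90$
$m{\left(A,B \right)} = 11 A$ ($m{\left(A,B \right)} = A \left(5 + 6\right) = A 11 = 11 A$)
$G = - \frac{649}{7}$ ($G = - \frac{11 \cdot 59}{7} = \left(- \frac{1}{7}\right) 649 = - \frac{649}{7} \approx -92.714$)
$\frac{1}{G} = \frac{1}{- \frac{649}{7}} = - \frac{7}{649}$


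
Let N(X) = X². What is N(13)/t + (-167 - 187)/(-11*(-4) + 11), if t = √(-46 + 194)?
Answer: -354/55 + 169*√37/74 ≈ 7.4554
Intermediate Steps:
t = 2*√37 (t = √148 = 2*√37 ≈ 12.166)
N(13)/t + (-167 - 187)/(-11*(-4) + 11) = 13²/((2*√37)) + (-167 - 187)/(-11*(-4) + 11) = 169*(√37/74) - 354/(44 + 11) = 169*√37/74 - 354/55 = -354/55 + 169*√37/74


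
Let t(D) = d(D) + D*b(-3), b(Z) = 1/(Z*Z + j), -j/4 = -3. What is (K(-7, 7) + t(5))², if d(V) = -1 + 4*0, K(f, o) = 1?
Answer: 25/441 ≈ 0.056689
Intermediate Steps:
j = 12 (j = -4*(-3) = 12)
d(V) = -1 (d(V) = -1 + 0 = -1)
b(Z) = 1/(12 + Z²) (b(Z) = 1/(Z*Z + 12) = 1/(Z² + 12) = 1/(12 + Z²))
t(D) = -1 + D/21 (t(D) = -1 + D/(12 + (-3)²) = -1 + D/(12 + 9) = -1 + D/21)
(K(-7, 7) + t(5))² = (1 + (-1 + (1/21)*5))² = (1 + (-1 + 5/21))² = (1 - 16/21)² = (5/21)² = 25/441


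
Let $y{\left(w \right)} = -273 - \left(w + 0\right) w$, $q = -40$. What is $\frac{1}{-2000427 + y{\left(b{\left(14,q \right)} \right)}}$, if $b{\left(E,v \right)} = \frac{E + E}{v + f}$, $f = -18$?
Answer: $- \frac{841}{1682588896} \approx -4.9982 \cdot 10^{-7}$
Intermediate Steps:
$b{\left(E,v \right)} = \frac{2 E}{-18 + v}$ ($b{\left(E,v \right)} = \frac{E + E}{v - 18} = \frac{2 E}{-18 + v}$)
$y{\left(w \right)} = -273 - w^{2}$ ($y{\left(w \right)} = -273 - w w = -273 - w^{2}$)
$\frac{1}{-2000427 + y{\left(b{\left(14,q \right)} \right)}} = \frac{1}{-2000427 - \left(273 + \left(2 \cdot 14 \frac{1}{-18 - 40}\right)^{2}\right)} = \frac{1}{-2000427 - \left(273 + \left(2 \cdot 14 \frac{1}{-58}\right)^{2}\right)} = \frac{1}{-2000427 - \left(273 + \left(2 \cdot 14 \left(- \frac{1}{58}\right)\right)^{2}\right)} = \frac{1}{-2000427 - \frac{229789}{841}} = \frac{1}{- \frac{1682588896}{841}} = - \frac{841}{1682588896}$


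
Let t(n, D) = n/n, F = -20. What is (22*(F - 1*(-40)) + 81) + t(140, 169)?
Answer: 522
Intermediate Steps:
t(n, D) = 1
(22*(F - 1*(-40)) + 81) + t(140, 169) = (22*(-20 - 1*(-40)) + 81) + 1 = (22*(-20 + 40) + 81) + 1 = (22*20 + 81) + 1 = (440 + 81) + 1 = 521 + 1 = 522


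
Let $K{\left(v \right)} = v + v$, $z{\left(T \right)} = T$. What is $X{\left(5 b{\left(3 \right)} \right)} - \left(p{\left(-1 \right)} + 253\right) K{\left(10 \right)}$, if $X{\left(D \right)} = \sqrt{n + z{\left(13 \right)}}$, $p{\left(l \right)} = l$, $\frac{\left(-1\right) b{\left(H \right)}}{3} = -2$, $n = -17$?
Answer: $-5040 + 2 i \approx -5040.0 + 2.0 i$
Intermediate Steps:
$K{\left(v \right)} = 2 v$
$b{\left(H \right)} = 6$ ($b{\left(H \right)} = \left(-3\right) \left(-2\right) = 6$)
$X{\left(D \right)} = 2 i$ ($X{\left(D \right)} = \sqrt{-17 + 13} = \sqrt{-4} = 2 i$)
$X{\left(5 b{\left(3 \right)} \right)} - \left(p{\left(-1 \right)} + 253\right) K{\left(10 \right)} = 2 i - \left(-1 + 253\right) 2 \cdot 10 = 2 i - 252 \cdot 20 = 2 i - 5040 = -5040 + 2 i$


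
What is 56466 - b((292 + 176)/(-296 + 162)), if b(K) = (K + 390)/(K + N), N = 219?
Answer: 271762226/4813 ≈ 56464.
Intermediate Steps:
b(K) = (390 + K)/(219 + K) (b(K) = (K + 390)/(K + 219) = (390 + K)/(219 + K))
56466 - b((292 + 176)/(-296 + 162)) = 56466 - (390 + (292 + 176)/(-296 + 162))/(219 + (292 + 176)/(-296 + 162)) = 56466 - (390 + 468/(-134))/(219 + 468/(-134)) = 56466 - (390 + 468*(-1/134))/(219 + 468*(-1/134)) = 56466 - (390 - 234/67)/(219 - 234/67) = 56466 - 25896/(14439/67*67) = 56466 - 67*25896/(14439*67) = 56466 - 1*8632/4813 = 56466 - 8632/4813 = 271762226/4813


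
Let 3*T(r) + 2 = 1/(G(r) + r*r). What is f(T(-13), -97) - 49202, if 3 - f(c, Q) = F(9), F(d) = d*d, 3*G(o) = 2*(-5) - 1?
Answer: -49280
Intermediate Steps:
G(o) = -11/3 (G(o) = (2*(-5) - 1)/3 = (-10 - 1)/3 = (1/3)*(-11) = -11/3)
T(r) = -2/3 + 1/(3*(-11/3 + r**2)) (T(r) = -2/3 + 1/(3*(-11/3 + r*r)) = -2/3 + 1/(3*(-11/3 + r**2)))
F(d) = d**2
f(c, Q) = -78 (f(c, Q) = 3 - 1*9**2 = 3 - 1*81 = 3 - 81 = -78)
f(T(-13), -97) - 49202 = -78 - 49202 = -49280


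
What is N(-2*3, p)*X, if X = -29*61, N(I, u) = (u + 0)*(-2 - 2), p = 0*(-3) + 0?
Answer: 0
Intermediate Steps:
p = 0 (p = 0 + 0 = 0)
N(I, u) = -4*u (N(I, u) = u*(-4) = -4*u)
X = -1769
N(-2*3, p)*X = -4*0*(-1769) = 0*(-1769) = 0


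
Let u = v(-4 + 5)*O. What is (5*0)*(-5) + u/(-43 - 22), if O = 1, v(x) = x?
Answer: -1/65 ≈ -0.015385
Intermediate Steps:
u = 1 (u = (-4 + 5)*1 = 1*1 = 1)
(5*0)*(-5) + u/(-43 - 22) = (5*0)*(-5) + 1/(-43 - 22) = 0*(-5) + 1/(-65) = 0 + 1*(-1/65) = 0 - 1/65 = -1/65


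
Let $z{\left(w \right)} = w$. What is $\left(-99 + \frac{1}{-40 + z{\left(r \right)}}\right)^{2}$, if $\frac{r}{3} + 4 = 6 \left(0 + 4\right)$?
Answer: $\frac{3916441}{400} \approx 9791.1$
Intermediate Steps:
$r = 60$ ($r = -12 + 3 \cdot 6 \left(0 + 4\right) = -12 + 3 \cdot 6 \cdot 4 = -12 + 3 \cdot 24 = -12 + 72 = 60$)
$\left(-99 + \frac{1}{-40 + z{\left(r \right)}}\right)^{2} = \left(-99 + \frac{1}{-40 + 60}\right)^{2} = \left(-99 + \frac{1}{20}\right)^{2} = \left(- \frac{1979}{20}\right)^{2} = \frac{3916441}{400}$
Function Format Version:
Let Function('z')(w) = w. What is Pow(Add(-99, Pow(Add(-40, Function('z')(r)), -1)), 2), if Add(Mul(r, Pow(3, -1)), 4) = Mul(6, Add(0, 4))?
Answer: Rational(3916441, 400) ≈ 9791.1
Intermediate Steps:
r = 60 (r = Add(-12, Mul(3, Mul(6, Add(0, 4)))) = Add(-12, Mul(3, Mul(6, 4))) = Add(-12, Mul(3, 24)) = Add(-12, 72) = 60)
Pow(Add(-99, Pow(Add(-40, Function('z')(r)), -1)), 2) = Pow(Add(-99, Pow(Add(-40, 60), -1)), 2) = Pow(Add(-99, Pow(20, -1)), 2) = Pow(Add(-99, Rational(1, 20)), 2) = Pow(Rational(-1979, 20), 2) = Rational(3916441, 400)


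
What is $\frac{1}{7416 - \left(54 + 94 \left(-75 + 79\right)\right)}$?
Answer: $\frac{1}{6986} \approx 0.00014314$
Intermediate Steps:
$\frac{1}{7416 - \left(54 + 94 \left(-75 + 79\right)\right)} = \frac{1}{7416 - 430} = \frac{1}{6986}$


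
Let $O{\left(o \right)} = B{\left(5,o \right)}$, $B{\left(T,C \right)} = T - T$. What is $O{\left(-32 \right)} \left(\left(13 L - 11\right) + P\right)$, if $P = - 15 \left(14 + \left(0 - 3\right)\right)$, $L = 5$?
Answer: $0$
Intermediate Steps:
$B{\left(T,C \right)} = 0$
$O{\left(o \right)} = 0$
$P = -165$ ($P = - 15 \left(14 + \left(0 - 3\right)\right) = - 15 \left(14 - 3\right) = \left(-15\right) 11 = -165$)
$O{\left(-32 \right)} \left(\left(13 L - 11\right) + P\right) = 0 \left(\left(13 \cdot 5 - 11\right) - 165\right) = 0 \left(\left(65 - 11\right) - 165\right) = 0 \left(54 - 165\right) = 0 \left(-111\right) = 0$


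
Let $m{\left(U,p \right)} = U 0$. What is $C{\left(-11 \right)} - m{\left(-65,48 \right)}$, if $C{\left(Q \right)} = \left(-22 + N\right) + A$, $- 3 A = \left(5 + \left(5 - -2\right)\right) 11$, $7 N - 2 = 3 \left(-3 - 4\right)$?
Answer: $- \frac{481}{7} \approx -68.714$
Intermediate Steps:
$N = - \frac{19}{7}$ ($N = \frac{2}{7} + \frac{3 \left(-3 - 4\right)}{7} = \frac{2}{7} + \frac{3 \left(-7\right)}{7} = \frac{2}{7} + \frac{1}{7} \left(-21\right) = \frac{2}{7} - 3 = - \frac{19}{7} \approx -2.7143$)
$m{\left(U,p \right)} = 0$
$A = -44$ ($A = - \frac{\left(5 + \left(5 - -2\right)\right) 11}{3} = - \frac{\left(5 + \left(5 + 2\right)\right) 11}{3} = - \frac{\left(5 + 7\right) 11}{3} = - \frac{12 \cdot 11}{3} = \left(- \frac{1}{3}\right) 132 = -44$)
$C{\left(Q \right)} = - \frac{481}{7}$ ($C{\left(Q \right)} = \left(-22 - \frac{19}{7}\right) - 44 = - \frac{173}{7} - 44 = - \frac{481}{7}$)
$C{\left(-11 \right)} - m{\left(-65,48 \right)} = - \frac{481}{7} - 0 = - \frac{481}{7} + 0 = - \frac{481}{7}$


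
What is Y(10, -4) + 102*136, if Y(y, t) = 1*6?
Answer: 13878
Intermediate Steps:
Y(y, t) = 6
Y(10, -4) + 102*136 = 6 + 102*136 = 6 + 13872 = 13878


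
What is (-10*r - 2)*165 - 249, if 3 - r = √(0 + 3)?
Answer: -5529 + 1650*√3 ≈ -2671.1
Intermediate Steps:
r = 3 - √3 (r = 3 - √(0 + 3) = 3 - √3 ≈ 1.2680)
(-10*r - 2)*165 - 249 = (-10*(3 - √3) - 2)*165 - 249 = ((-30 + 10*√3) - 2)*165 - 249 = (-32 + 10*√3)*165 - 249 = (-5280 + 1650*√3) - 249 = -5529 + 1650*√3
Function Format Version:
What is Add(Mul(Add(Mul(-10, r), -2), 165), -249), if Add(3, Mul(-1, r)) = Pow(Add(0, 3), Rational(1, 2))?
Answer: Add(-5529, Mul(1650, Pow(3, Rational(1, 2)))) ≈ -2671.1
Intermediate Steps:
r = Add(3, Mul(-1, Pow(3, Rational(1, 2)))) (r = Add(3, Mul(-1, Pow(Add(0, 3), Rational(1, 2)))) = Add(3, Mul(-1, Pow(3, Rational(1, 2)))) ≈ 1.2680)
Add(Mul(Add(Mul(-10, r), -2), 165), -249) = Add(Mul(Add(Mul(-10, Add(3, Mul(-1, Pow(3, Rational(1, 2))))), -2), 165), -249) = Add(Mul(Add(Add(-30, Mul(10, Pow(3, Rational(1, 2)))), -2), 165), -249) = Add(Mul(Add(-32, Mul(10, Pow(3, Rational(1, 2)))), 165), -249) = Add(Add(-5280, Mul(1650, Pow(3, Rational(1, 2)))), -249) = Add(-5529, Mul(1650, Pow(3, Rational(1, 2))))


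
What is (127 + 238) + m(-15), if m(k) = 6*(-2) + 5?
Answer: 358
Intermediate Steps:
m(k) = -7 (m(k) = -12 + 5 = -7)
(127 + 238) + m(-15) = (127 + 238) - 7 = 365 - 7 = 358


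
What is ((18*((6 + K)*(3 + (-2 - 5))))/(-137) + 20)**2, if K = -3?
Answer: 8737936/18769 ≈ 465.55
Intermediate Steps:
((18*((6 + K)*(3 + (-2 - 5))))/(-137) + 20)**2 = ((18*((6 - 3)*(3 + (-2 - 5))))/(-137) + 20)**2 = ((18*(3*(3 - 7)))*(-1/137) + 20)**2 = ((18*(3*(-4)))*(-1/137) + 20)**2 = ((18*(-12))*(-1/137) + 20)**2 = (-216*(-1/137) + 20)**2 = (216/137 + 20)**2 = (2956/137)**2 = 8737936/18769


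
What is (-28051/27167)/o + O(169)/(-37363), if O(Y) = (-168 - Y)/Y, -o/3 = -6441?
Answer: -216291580/3314703456409527 ≈ -6.5252e-8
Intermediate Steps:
o = 19323 (o = -3*(-6441) = 19323)
O(Y) = (-168 - Y)/Y
(-28051/27167)/o + O(169)/(-37363) = -28051/27167/19323 + ((-168 - 1*169)/169)/(-37363) = -28051*1/27167*(1/19323) + ((-168 - 169)/169)*(-1/37363) = -28051/27167*1/19323 + ((1/169)*(-337))*(-1/37363) = -28051/524947941 - 337/169*(-1/37363) = -28051/524947941 + 337/6314347 = -216291580/3314703456409527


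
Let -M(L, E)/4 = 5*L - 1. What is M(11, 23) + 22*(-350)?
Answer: -7916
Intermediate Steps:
M(L, E) = 4 - 20*L (M(L, E) = -4*(5*L - 1) = -4*(-1 + 5*L) = 4 - 20*L)
M(11, 23) + 22*(-350) = (4 - 20*11) + 22*(-350) = (4 - 220) - 7700 = -216 - 7700 = -7916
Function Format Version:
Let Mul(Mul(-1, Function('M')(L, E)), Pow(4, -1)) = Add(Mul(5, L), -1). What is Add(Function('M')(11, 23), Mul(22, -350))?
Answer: -7916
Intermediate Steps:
Function('M')(L, E) = Add(4, Mul(-20, L)) (Function('M')(L, E) = Mul(-4, Add(Mul(5, L), -1)) = Mul(-4, Add(-1, Mul(5, L))) = Add(4, Mul(-20, L)))
Add(Function('M')(11, 23), Mul(22, -350)) = Add(Add(4, Mul(-20, 11)), Mul(22, -350)) = Add(Add(4, -220), -7700) = Add(-216, -7700) = -7916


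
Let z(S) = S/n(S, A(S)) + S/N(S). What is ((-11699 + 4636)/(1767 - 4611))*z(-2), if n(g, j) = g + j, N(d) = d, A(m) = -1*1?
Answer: 35315/8532 ≈ 4.1391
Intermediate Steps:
A(m) = -1
z(S) = 1 + S/(-1 + S) (z(S) = S/(S - 1) + S/S = S/(-1 + S) + 1 = 1 + S/(-1 + S))
((-11699 + 4636)/(1767 - 4611))*z(-2) = ((-11699 + 4636)/(1767 - 4611))*((-1 + 2*(-2))/(-1 - 2)) = (-7063/(-2844))*((-1 - 4)/(-3)) = (-7063*(-1/2844))*(-⅓*(-5)) = (7063/2844)*(5/3) = 35315/8532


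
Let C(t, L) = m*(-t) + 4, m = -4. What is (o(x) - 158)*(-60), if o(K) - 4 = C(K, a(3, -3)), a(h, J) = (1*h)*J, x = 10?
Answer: 6600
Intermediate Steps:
a(h, J) = J*h (a(h, J) = h*J = J*h)
C(t, L) = 4 + 4*t (C(t, L) = -(-4)*t + 4 = 4*t + 4 = 4 + 4*t)
o(K) = 8 + 4*K (o(K) = 4 + (4 + 4*K) = 8 + 4*K)
(o(x) - 158)*(-60) = ((8 + 4*10) - 158)*(-60) = ((8 + 40) - 158)*(-60) = (48 - 158)*(-60) = -110*(-60) = 6600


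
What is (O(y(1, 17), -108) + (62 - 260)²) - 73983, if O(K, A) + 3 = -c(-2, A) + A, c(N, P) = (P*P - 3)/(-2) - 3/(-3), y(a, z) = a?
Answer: -58121/2 ≈ -29061.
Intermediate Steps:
c(N, P) = 5/2 - P²/2 (c(N, P) = (P² - 3)*(-½) - 3*(-⅓) = (-3 + P²)*(-½) + 1 = (3/2 - P²/2) + 1 = 5/2 - P²/2)
O(K, A) = -11/2 + A + A²/2 (O(K, A) = -3 + (-(5/2 - A²/2) + A) = -3 + ((-5/2 + A²/2) + A) = -3 + (-5/2 + A + A²/2) = -11/2 + A + A²/2)
(O(y(1, 17), -108) + (62 - 260)²) - 73983 = ((-11/2 - 108 + (½)*(-108)²) + (62 - 260)²) - 73983 = ((-11/2 - 108 + (½)*11664) + (-198)²) - 73983 = ((-11/2 - 108 + 5832) + 39204) - 73983 = (11437/2 + 39204) - 73983 = 89845/2 - 73983 = -58121/2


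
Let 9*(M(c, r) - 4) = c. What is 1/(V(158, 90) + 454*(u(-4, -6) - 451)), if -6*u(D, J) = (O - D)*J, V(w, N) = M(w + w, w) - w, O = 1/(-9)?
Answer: -3/609322 ≈ -4.9235e-6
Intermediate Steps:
M(c, r) = 4 + c/9
O = -⅑ ≈ -0.11111
V(w, N) = 4 - 7*w/9 (V(w, N) = (4 + (w + w)/9) - w = (4 + (2*w)/9) - w = (4 + 2*w/9) - w = 4 - 7*w/9)
u(D, J) = -J*(-⅑ - D)/6 (u(D, J) = -(-⅑ - D)*J/6 = -J*(-⅑ - D)/6)
1/(V(158, 90) + 454*(u(-4, -6) - 451)) = 1/((4 - 7/9*158) + 454*((1/54)*(-6)*(1 + 9*(-4)) - 451)) = 1/((4 - 1106/9) + 454*((1/54)*(-6)*(1 - 36) - 451)) = 1/(-1070/9 + 454*((1/54)*(-6)*(-35) - 451)) = 1/(-1070/9 + 454*(35/9 - 451)) = 1/(-1070/9 + 454*(-4024/9)) = 1/(-1070/9 - 1826896/9) = 1/(-609322/3) = -3/609322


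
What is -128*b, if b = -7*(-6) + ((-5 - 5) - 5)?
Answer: -3456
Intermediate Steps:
b = 27 (b = 42 + (-10 - 5) = 42 - 15 = 27)
-128*b = -128*27 = -3456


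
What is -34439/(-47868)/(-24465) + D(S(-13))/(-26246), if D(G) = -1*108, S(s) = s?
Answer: 62786950483/15368222206260 ≈ 0.0040855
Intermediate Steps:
D(G) = -108
-34439/(-47868)/(-24465) + D(S(-13))/(-26246) = -34439/(-47868)/(-24465) - 108/(-26246) = -34439*(-1/47868)*(-1/24465) - 108*(-1/26246) = (34439/47868)*(-1/24465) + 54/13123 = -34439/1171090620 + 54/13123 = 62786950483/15368222206260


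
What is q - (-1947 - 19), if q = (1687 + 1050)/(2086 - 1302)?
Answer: 220583/112 ≈ 1969.5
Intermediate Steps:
q = 391/112 (q = 2737/784 = 2737*(1/784) = 391/112 ≈ 3.4911)
q - (-1947 - 19) = 391/112 - (-1947 - 19) = 391/112 - 1*(-1966) = 391/112 + 1966 = 220583/112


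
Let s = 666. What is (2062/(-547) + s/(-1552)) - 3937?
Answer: -1672928527/424472 ≈ -3941.2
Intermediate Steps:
(2062/(-547) + s/(-1552)) - 3937 = (2062/(-547) + 666/(-1552)) - 3937 = (2062*(-1/547) + 666*(-1/1552)) - 3937 = (-2062/547 - 333/776) - 3937 = -1782263/424472 - 3937 = -1672928527/424472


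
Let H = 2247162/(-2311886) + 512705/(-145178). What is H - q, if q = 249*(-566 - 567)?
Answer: 47343411854493685/167817492854 ≈ 2.8211e+5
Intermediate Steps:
q = -282117 (q = 249*(-1133) = -282117)
H = -755776998233/167817492854 (H = 2247162*(-1/2311886) + 512705*(-1/145178) = -1123581/1155943 - 512705/145178 = -755776998233/167817492854 ≈ -4.5036)
H - q = -755776998233/167817492854 - 1*(-282117) = -755776998233/167817492854 + 282117 = 47343411854493685/167817492854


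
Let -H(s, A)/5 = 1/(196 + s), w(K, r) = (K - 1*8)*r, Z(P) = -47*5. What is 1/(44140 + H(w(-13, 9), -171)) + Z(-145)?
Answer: -72609118/308975 ≈ -235.00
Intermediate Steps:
Z(P) = -235
w(K, r) = r*(-8 + K) (w(K, r) = (K - 8)*r = (-8 + K)*r = r*(-8 + K))
H(s, A) = -5/(196 + s)
1/(44140 + H(w(-13, 9), -171)) + Z(-145) = 1/(44140 - 5/(196 + 9*(-8 - 13))) - 235 = 1/(44140 - 5/(196 + 9*(-21))) - 235 = 1/(44140 - 5/(196 - 189)) - 235 = 1/(44140 - 5/7) - 235 = 1/(308975/7) - 235 = 7/308975 - 235 = -72609118/308975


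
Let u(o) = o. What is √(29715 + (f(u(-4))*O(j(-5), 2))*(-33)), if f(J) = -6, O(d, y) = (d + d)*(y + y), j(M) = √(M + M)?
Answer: √(29715 + 1584*I*√10) ≈ 172.99 + 14.478*I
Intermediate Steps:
j(M) = √2*√M (j(M) = √(2*M) = √2*√M)
O(d, y) = 4*d*y (O(d, y) = (2*d)*(2*y) = 4*d*y)
√(29715 + (f(u(-4))*O(j(-5), 2))*(-33)) = √(29715 - 24*√2*√(-5)*2*(-33)) = √(29715 - 24*√2*(I*√5)*2*(-33)) = √(29715 - 24*I*√10*2*(-33)) = √(29715 - 48*I*√10*(-33)) = √(29715 + 1584*I*√10)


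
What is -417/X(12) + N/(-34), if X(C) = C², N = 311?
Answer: -9827/816 ≈ -12.043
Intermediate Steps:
-417/X(12) + N/(-34) = -417/(12²) + 311/(-34) = -417/144 + 311*(-1/34) = -417*1/144 - 311/34 = -139/48 - 311/34 = -9827/816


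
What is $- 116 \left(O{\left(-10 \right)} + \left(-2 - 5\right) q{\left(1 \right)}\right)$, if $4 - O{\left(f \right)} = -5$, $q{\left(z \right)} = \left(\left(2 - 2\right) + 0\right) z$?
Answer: $-1044$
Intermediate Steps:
$q{\left(z \right)} = 0$ ($q{\left(z \right)} = \left(0 + 0\right) z = 0 z = 0$)
$O{\left(f \right)} = 9$ ($O{\left(f \right)} = 4 - -5 = 4 + 5 = 9$)
$- 116 \left(O{\left(-10 \right)} + \left(-2 - 5\right) q{\left(1 \right)}\right) = - 116 \left(9 + \left(-2 - 5\right) 0\right) = - 116 \left(9 - 0\right) = - 116 \left(9 + 0\right) = \left(-116\right) 9 = -1044$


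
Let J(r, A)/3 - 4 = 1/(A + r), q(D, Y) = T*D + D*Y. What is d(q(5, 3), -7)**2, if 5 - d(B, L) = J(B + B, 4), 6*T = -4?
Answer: 339889/6724 ≈ 50.549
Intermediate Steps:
T = -2/3 (T = (1/6)*(-4) = -2/3 ≈ -0.66667)
q(D, Y) = -2*D/3 + D*Y
J(r, A) = 12 + 3/(A + r)
d(B, L) = 5 - 3*(17 + 8*B)/(4 + 2*B) (d(B, L) = 5 - 3*(1 + 4*4 + 4*(B + B))/(4 + (B + B)) = 5 - 3*(1 + 16 + 4*(2*B))/(4 + 2*B) = 5 - 3*(1 + 16 + 8*B)/(4 + 2*B) = 5 - 3*(17 + 8*B)/(4 + 2*B))
d(q(5, 3), -7)**2 = ((-31 - 14*5*(-2 + 3*3)/3)/(2*(2 + (1/3)*5*(-2 + 3*3))))**2 = ((-31 - 14*5*(-2 + 9)/3)/(2*(2 + (1/3)*5*(-2 + 9))))**2 = ((-31 - 14*5*7/3)/(2*(2 + (1/3)*5*7)))**2 = ((-31 - 14*35/3)/(2*(2 + 35/3)))**2 = ((-31 - 490/3)/(2*(41/3)))**2 = ((1/2)*(3/41)*(-583/3))**2 = (-583/82)**2 = 339889/6724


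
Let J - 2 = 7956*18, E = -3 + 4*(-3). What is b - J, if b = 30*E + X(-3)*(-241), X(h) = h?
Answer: -142937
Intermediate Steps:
E = -15 (E = -3 - 12 = -15)
b = 273 (b = 30*(-15) - 3*(-241) = -450 + 723 = 273)
J = 143210 (J = 2 + 7956*18 = 2 + 143208 = 143210)
b - J = 273 - 1*143210 = 273 - 143210 = -142937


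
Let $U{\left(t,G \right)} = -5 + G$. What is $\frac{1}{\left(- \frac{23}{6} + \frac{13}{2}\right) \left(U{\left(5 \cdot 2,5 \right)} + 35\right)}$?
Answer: $\frac{3}{280} \approx 0.010714$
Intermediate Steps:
$\frac{1}{\left(- \frac{23}{6} + \frac{13}{2}\right) \left(U{\left(5 \cdot 2,5 \right)} + 35\right)} = \frac{1}{\left(- \frac{23}{6} + \frac{13}{2}\right) \left(\left(-5 + 5\right) + 35\right)} = \frac{1}{\left(\left(-23\right) \frac{1}{6} + 13 \cdot \frac{1}{2}\right) \left(0 + 35\right)} = \frac{1}{\left(- \frac{23}{6} + \frac{13}{2}\right) 35} = \frac{1}{\frac{8}{3} \cdot 35} = \frac{1}{\frac{280}{3}} = \frac{3}{280}$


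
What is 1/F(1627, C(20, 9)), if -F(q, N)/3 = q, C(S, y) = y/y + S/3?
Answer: -1/4881 ≈ -0.00020488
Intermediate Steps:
C(S, y) = 1 + S/3 (C(S, y) = 1 + S*(⅓) = 1 + S/3)
F(q, N) = -3*q
1/F(1627, C(20, 9)) = 1/(-3*1627) = 1/(-4881) = -1/4881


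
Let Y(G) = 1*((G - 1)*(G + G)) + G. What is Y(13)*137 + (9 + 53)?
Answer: 44587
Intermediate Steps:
Y(G) = G + 2*G*(-1 + G) (Y(G) = 1*((-1 + G)*(2*G)) + G = 1*(2*G*(-1 + G)) + G = 2*G*(-1 + G) + G = G + 2*G*(-1 + G))
Y(13)*137 + (9 + 53) = (13*(-1 + 2*13))*137 + (9 + 53) = (13*(-1 + 26))*137 + 62 = (13*25)*137 + 62 = 325*137 + 62 = 44525 + 62 = 44587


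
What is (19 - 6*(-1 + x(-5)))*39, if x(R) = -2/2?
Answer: 1209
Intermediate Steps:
x(R) = -1 (x(R) = -2*1/2 = -1)
(19 - 6*(-1 + x(-5)))*39 = (19 - 6*(-1 - 1))*39 = (19 - 6*(-2))*39 = (19 + 12)*39 = 31*39 = 1209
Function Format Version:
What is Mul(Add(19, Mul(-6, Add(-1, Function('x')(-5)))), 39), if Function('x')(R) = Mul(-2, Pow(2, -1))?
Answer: 1209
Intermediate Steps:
Function('x')(R) = -1 (Function('x')(R) = Mul(-2, Rational(1, 2)) = -1)
Mul(Add(19, Mul(-6, Add(-1, Function('x')(-5)))), 39) = Mul(Add(19, Mul(-6, Add(-1, -1))), 39) = Mul(Add(19, Mul(-6, -2)), 39) = Mul(Add(19, 12), 39) = Mul(31, 39) = 1209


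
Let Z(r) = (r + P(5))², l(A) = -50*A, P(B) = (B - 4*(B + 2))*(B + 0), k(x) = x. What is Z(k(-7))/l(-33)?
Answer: 7442/825 ≈ 9.0206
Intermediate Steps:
P(B) = B*(-8 - 3*B) (P(B) = (B - 4*(2 + B))*B = (B + (-8 - 4*B))*B = (-8 - 3*B)*B = B*(-8 - 3*B))
Z(r) = (-115 + r)² (Z(r) = (r - 1*5*(8 + 3*5))² = (r - 1*5*(8 + 15))² = (r - 1*5*23)² = (r - 115)² = (-115 + r)²)
Z(k(-7))/l(-33) = (-115 - 7)²/((-50*(-33))) = (-122)²/1650 = 14884*(1/1650) = 7442/825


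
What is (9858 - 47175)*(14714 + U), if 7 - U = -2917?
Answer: -658197246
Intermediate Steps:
U = 2924 (U = 7 - 1*(-2917) = 7 + 2917 = 2924)
(9858 - 47175)*(14714 + U) = (9858 - 47175)*(14714 + 2924) = -37317*17638 = -658197246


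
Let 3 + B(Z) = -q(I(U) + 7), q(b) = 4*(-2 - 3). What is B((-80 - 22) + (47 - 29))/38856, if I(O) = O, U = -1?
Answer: 17/38856 ≈ 0.00043751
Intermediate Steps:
q(b) = -20 (q(b) = 4*(-5) = -20)
B(Z) = 17 (B(Z) = -3 - 1*(-20) = -3 + 20 = 17)
B((-80 - 22) + (47 - 29))/38856 = 17/38856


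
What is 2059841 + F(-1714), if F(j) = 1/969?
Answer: 1995985930/969 ≈ 2.0598e+6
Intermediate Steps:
F(j) = 1/969
2059841 + F(-1714) = 2059841 + 1/969 = 1995985930/969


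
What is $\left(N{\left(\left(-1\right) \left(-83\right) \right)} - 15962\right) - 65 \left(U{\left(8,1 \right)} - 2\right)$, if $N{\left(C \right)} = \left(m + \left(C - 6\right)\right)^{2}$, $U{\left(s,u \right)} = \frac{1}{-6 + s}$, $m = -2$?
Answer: $- \frac{20479}{2} \approx -10240.0$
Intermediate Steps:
$N{\left(C \right)} = \left(-8 + C\right)^{2}$ ($N{\left(C \right)} = \left(-2 + \left(C - 6\right)\right)^{2} = \left(-2 + \left(-6 + C\right)\right)^{2} = \left(-8 + C\right)^{2}$)
$\left(N{\left(\left(-1\right) \left(-83\right) \right)} - 15962\right) - 65 \left(U{\left(8,1 \right)} - 2\right) = \left(\left(-8 - -83\right)^{2} - 15962\right) - 65 \left(\frac{1}{-6 + 8} - 2\right) = \left(\left(-8 + 83\right)^{2} - 15962\right) - 65 \left(\frac{1}{2} - 2\right) = \left(75^{2} - 15962\right) - 65 \left(\frac{1}{2} - 2\right) = \left(5625 - 15962\right) - - \frac{195}{2} = -10337 + \frac{195}{2} = - \frac{20479}{2}$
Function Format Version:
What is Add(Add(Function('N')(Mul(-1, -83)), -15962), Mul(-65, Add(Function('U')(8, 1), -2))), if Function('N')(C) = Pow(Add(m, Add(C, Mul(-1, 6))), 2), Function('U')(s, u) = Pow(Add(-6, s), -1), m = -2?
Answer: Rational(-20479, 2) ≈ -10240.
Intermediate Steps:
Function('N')(C) = Pow(Add(-8, C), 2) (Function('N')(C) = Pow(Add(-2, Add(C, Mul(-1, 6))), 2) = Pow(Add(-2, Add(C, -6)), 2) = Pow(Add(-2, Add(-6, C)), 2) = Pow(Add(-8, C), 2))
Add(Add(Function('N')(Mul(-1, -83)), -15962), Mul(-65, Add(Function('U')(8, 1), -2))) = Add(Add(Pow(Add(-8, Mul(-1, -83)), 2), -15962), Mul(-65, Add(Pow(Add(-6, 8), -1), -2))) = Add(Add(Pow(Add(-8, 83), 2), -15962), Mul(-65, Add(Pow(2, -1), -2))) = Add(Add(Pow(75, 2), -15962), Mul(-65, Add(Rational(1, 2), -2))) = Add(Add(5625, -15962), Mul(-65, Rational(-3, 2))) = Add(-10337, Rational(195, 2)) = Rational(-20479, 2)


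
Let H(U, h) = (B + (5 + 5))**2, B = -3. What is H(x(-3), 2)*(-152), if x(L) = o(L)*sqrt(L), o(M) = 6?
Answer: -7448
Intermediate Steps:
x(L) = 6*sqrt(L)
H(U, h) = 49 (H(U, h) = (-3 + (5 + 5))**2 = (-3 + 10)**2 = 7**2 = 49)
H(x(-3), 2)*(-152) = 49*(-152) = -7448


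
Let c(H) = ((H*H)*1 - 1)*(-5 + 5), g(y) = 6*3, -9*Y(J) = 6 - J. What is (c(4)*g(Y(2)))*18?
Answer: 0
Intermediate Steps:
Y(J) = -⅔ + J/9 (Y(J) = -(6 - J)/9 = -⅔ + J/9)
g(y) = 18
c(H) = 0 (c(H) = (H²*1 - 1)*0 = (H² - 1)*0 = (-1 + H²)*0 = 0)
(c(4)*g(Y(2)))*18 = (0*18)*18 = 0*18 = 0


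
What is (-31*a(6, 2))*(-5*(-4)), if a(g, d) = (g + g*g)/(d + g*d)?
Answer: -1860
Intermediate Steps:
a(g, d) = (g + g²)/(d + d*g)
(-31*a(6, 2))*(-5*(-4)) = (-186/2)*(-5*(-4)) = -186/2*20 = -31*3*20 = -93*20 = -1860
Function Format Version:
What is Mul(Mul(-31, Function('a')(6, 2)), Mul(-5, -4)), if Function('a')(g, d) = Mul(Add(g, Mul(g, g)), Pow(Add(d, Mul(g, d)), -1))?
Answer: -1860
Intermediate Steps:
Function('a')(g, d) = Mul(Pow(Add(d, Mul(d, g)), -1), Add(g, Pow(g, 2))) (Function('a')(g, d) = Mul(Add(g, Pow(g, 2)), Pow(Add(d, Mul(d, g)), -1)) = Mul(Pow(Add(d, Mul(d, g)), -1), Add(g, Pow(g, 2))))
Mul(Mul(-31, Function('a')(6, 2)), Mul(-5, -4)) = Mul(Mul(-31, Mul(6, Pow(2, -1))), Mul(-5, -4)) = Mul(Mul(-31, Mul(6, Rational(1, 2))), 20) = Mul(Mul(-31, 3), 20) = Mul(-93, 20) = -1860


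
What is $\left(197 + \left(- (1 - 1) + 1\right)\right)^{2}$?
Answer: $39204$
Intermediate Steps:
$\left(197 + \left(- (1 - 1) + 1\right)\right)^{2} = \left(197 + \left(\left(-1\right) 0 + 1\right)\right)^{2} = \left(197 + \left(0 + 1\right)\right)^{2} = \left(197 + 1\right)^{2} = 198^{2} = 39204$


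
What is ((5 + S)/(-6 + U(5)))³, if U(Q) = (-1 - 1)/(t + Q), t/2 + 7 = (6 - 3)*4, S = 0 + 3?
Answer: -27000/12167 ≈ -2.2191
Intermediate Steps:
S = 3
t = 10 (t = -14 + 2*((6 - 3)*4) = -14 + 2*(3*4) = -14 + 2*12 = -14 + 24 = 10)
U(Q) = -2/(10 + Q) (U(Q) = (-1 - 1)/(10 + Q) = -2/(10 + Q))
((5 + S)/(-6 + U(5)))³ = ((5 + 3)/(-6 - 2/(10 + 5)))³ = (8/(-6 - 2/15))³ = (8/(-92/15))³ = (8*(-15/92))³ = (-30/23)³ = -27000/12167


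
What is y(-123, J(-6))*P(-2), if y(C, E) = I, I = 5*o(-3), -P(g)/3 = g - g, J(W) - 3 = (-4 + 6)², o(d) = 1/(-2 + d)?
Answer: 0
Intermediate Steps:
J(W) = 7 (J(W) = 3 + (-4 + 6)² = 3 + 2² = 3 + 4 = 7)
P(g) = 0 (P(g) = -3*(g - g) = -3*0 = 0)
I = -1 (I = 5/(-2 - 3) = 5/(-5) = 5*(-⅕) = -1)
y(C, E) = -1
y(-123, J(-6))*P(-2) = -1*0 = 0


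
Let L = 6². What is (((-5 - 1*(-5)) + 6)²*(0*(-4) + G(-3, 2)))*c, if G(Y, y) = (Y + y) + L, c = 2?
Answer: 2520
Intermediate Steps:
L = 36
G(Y, y) = 36 + Y + y (G(Y, y) = (Y + y) + 36 = 36 + Y + y)
(((-5 - 1*(-5)) + 6)²*(0*(-4) + G(-3, 2)))*c = (((-5 - 1*(-5)) + 6)²*(0*(-4) + (36 - 3 + 2)))*2 = (((-5 + 5) + 6)²*(0 + 35))*2 = ((0 + 6)²*35)*2 = (6²*35)*2 = (36*35)*2 = 1260*2 = 2520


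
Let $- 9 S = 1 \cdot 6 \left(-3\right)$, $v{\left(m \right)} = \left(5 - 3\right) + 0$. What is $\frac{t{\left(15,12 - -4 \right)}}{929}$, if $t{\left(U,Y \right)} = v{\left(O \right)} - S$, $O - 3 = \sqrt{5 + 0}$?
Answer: $0$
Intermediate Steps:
$O = 3 + \sqrt{5}$ ($O = 3 + \sqrt{5 + 0} = 3 + \sqrt{5} \approx 5.2361$)
$v{\left(m \right)} = 2$ ($v{\left(m \right)} = 2 + 0 = 2$)
$S = 2$ ($S = - \frac{1 \cdot 6 \left(-3\right)}{9} = - \frac{6 \left(-3\right)}{9} = \left(- \frac{1}{9}\right) \left(-18\right) = 2$)
$t{\left(U,Y \right)} = 0$ ($t{\left(U,Y \right)} = 2 - 2 = 0$)
$\frac{t{\left(15,12 - -4 \right)}}{929} = \frac{1}{929} \cdot 0 = 0$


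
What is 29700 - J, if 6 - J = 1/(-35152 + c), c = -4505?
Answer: 1177574957/39657 ≈ 29694.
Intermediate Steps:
J = 237943/39657 (J = 6 - 1/(-35152 - 4505) = 6 - 1/(-39657) = 6 - 1*(-1/39657) = 6 + 1/39657 = 237943/39657 ≈ 6.0000)
29700 - J = 29700 - 1*237943/39657 = 29700 - 237943/39657 = 1177574957/39657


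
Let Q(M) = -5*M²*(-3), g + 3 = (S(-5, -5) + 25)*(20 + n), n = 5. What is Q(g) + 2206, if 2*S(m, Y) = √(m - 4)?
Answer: 23137489/4 + 699750*I ≈ 5.7844e+6 + 6.9975e+5*I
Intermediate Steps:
S(m, Y) = √(-4 + m)/2 (S(m, Y) = √(m - 4)/2 = √(-4 + m)/2)
g = 622 + 75*I/2 (g = -3 + (√(-4 - 5)/2 + 25)*(20 + 5) = -3 + (√(-9)/2 + 25)*25 = -3 + ((3*I)/2 + 25)*25 = -3 + (3*I/2 + 25)*25 = -3 + (25 + 3*I/2)*25 = -3 + (625 + 75*I/2) = 622 + 75*I/2 ≈ 622.0 + 37.5*I)
Q(M) = 15*M²
Q(g) + 2206 = 15*(622 + 75*I/2)² + 2206 = 2206 + 15*(622 + 75*I/2)²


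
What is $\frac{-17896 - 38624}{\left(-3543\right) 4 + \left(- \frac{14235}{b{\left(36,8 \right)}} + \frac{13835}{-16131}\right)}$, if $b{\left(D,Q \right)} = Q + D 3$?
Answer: $\frac{105759997920}{26749819357} \approx 3.9537$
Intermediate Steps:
$b{\left(D,Q \right)} = Q + 3 D$
$\frac{-17896 - 38624}{\left(-3543\right) 4 + \left(- \frac{14235}{b{\left(36,8 \right)}} + \frac{13835}{-16131}\right)} = \frac{-17896 - 38624}{\left(-3543\right) 4 + \left(- \frac{14235}{8 + 3 \cdot 36} + \frac{13835}{-16131}\right)} = - \frac{56520}{-14172 + \left(- \frac{14235}{8 + 108} + 13835 \left(- \frac{1}{16131}\right)\right)} = - \frac{56520}{-14172 - \left(\frac{13835}{16131} + \frac{14235}{116}\right)} = - \frac{56520}{-14172 - \frac{231229645}{1871196}} = - \frac{56520}{- \frac{26749819357}{1871196}} = \left(-56520\right) \left(- \frac{1871196}{26749819357}\right) = \frac{105759997920}{26749819357}$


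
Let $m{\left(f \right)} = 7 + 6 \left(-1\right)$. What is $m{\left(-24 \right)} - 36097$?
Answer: $-36096$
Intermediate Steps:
$m{\left(f \right)} = 1$ ($m{\left(f \right)} = 7 - 6 = 1$)
$m{\left(-24 \right)} - 36097 = 1 - 36097 = -36096$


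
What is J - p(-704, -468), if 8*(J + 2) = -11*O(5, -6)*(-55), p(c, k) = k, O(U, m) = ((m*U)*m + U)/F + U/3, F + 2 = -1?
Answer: -8143/2 ≈ -4071.5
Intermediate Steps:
F = -3 (F = -2 - 1 = -3)
O(U, m) = -U*m²/3 (O(U, m) = ((m*U)*m + U)/(-3) + U/3 = ((U*m)*m + U)*(-⅓) + U*(⅓) = (U*m² + U)*(-⅓) + U/3 = (U + U*m²)*(-⅓) + U/3 = (-U/3 - U*m²/3) + U/3 = -U*m²/3)
J = -9079/2 (J = -2 + (-(-11)*5*(-6)²/3*(-55))/8 = -2 + (-(-11)*5*36/3*(-55))/8 = -2 + (-11*(-60)*(-55))/8 = -2 + (660*(-55))/8 = -2 + (⅛)*(-36300) = -2 - 9075/2 = -9079/2 ≈ -4539.5)
J - p(-704, -468) = -9079/2 - 1*(-468) = -9079/2 + 468 = -8143/2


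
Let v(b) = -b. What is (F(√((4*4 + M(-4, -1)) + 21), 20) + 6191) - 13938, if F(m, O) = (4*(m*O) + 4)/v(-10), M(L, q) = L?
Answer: -38733/5 + 8*√33 ≈ -7700.6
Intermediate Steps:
F(m, O) = ⅖ + 2*O*m/5 (F(m, O) = (4*(m*O) + 4)/((-1*(-10))) = (4*(O*m) + 4)/10 = (4*O*m + 4)*(⅒) = (4 + 4*O*m)*(⅒) = ⅖ + 2*O*m/5)
(F(√((4*4 + M(-4, -1)) + 21), 20) + 6191) - 13938 = ((⅖ + (⅖)*20*√((4*4 - 4) + 21)) + 6191) - 13938 = ((⅖ + (⅖)*20*√((16 - 4) + 21)) + 6191) - 13938 = ((⅖ + (⅖)*20*√(12 + 21)) + 6191) - 13938 = ((⅖ + (⅖)*20*√33) + 6191) - 13938 = ((⅖ + 8*√33) + 6191) - 13938 = (30957/5 + 8*√33) - 13938 = -38733/5 + 8*√33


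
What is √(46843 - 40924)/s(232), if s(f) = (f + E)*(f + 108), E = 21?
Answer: √5919/86020 ≈ 0.00089439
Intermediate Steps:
s(f) = (21 + f)*(108 + f) (s(f) = (f + 21)*(f + 108) = (21 + f)*(108 + f))
√(46843 - 40924)/s(232) = √(46843 - 40924)/(2268 + 232² + 129*232) = √5919/(2268 + 53824 + 29928) = √5919/86020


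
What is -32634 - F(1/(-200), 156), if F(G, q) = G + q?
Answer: -6557999/200 ≈ -32790.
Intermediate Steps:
-32634 - F(1/(-200), 156) = -32634 - (1/(-200) + 156) = -32634 - (-1/200 + 156) = -32634 - 1*31199/200 = -32634 - 31199/200 = -6557999/200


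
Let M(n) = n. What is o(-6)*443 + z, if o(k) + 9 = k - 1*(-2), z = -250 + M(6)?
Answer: -6003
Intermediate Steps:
z = -244 (z = -250 + 6 = -244)
o(k) = -7 + k (o(k) = -9 + (k - 1*(-2)) = -9 + (k + 2) = -9 + (2 + k) = -7 + k)
o(-6)*443 + z = (-7 - 6)*443 - 244 = -13*443 - 244 = -5759 - 244 = -6003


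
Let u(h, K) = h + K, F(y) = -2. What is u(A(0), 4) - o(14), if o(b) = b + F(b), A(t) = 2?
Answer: -6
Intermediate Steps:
u(h, K) = K + h
o(b) = -2 + b (o(b) = b - 2 = -2 + b)
u(A(0), 4) - o(14) = (4 + 2) - (-2 + 14) = 6 - 1*12 = 6 - 12 = -6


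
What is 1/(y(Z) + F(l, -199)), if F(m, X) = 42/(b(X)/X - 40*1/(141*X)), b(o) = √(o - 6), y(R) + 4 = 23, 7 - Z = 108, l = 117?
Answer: 124606015/1392073554049 - 166165398*I*√205/1392073554049 ≈ 8.9511e-5 - 0.0017091*I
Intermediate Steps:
Z = -101 (Z = 7 - 1*108 = 7 - 108 = -101)
y(R) = 19 (y(R) = -4 + 23 = 19)
b(o) = √(-6 + o)
F(m, X) = 42/(-40/(141*X) + √(-6 + X)/X) (F(m, X) = 42/(√(-6 + X)/X - 40*1/(141*X)) = 42/(√(-6 + X)/X - 40/(141*X)) = 42/(-40/(141*X) + √(-6 + X)/X))
1/(y(Z) + F(l, -199)) = 1/(19 + 5922*(-199)/(-40 + 141*√(-6 - 199))) = 1/(19 + 5922*(-199)/(-40 + 141*√(-205))) = 1/(19 + 5922*(-199)/(-40 + 141*(I*√205))) = 1/(19 + 5922*(-199)/(-40 + 141*I*√205)) = 1/(19 - 1178478/(-40 + 141*I*√205))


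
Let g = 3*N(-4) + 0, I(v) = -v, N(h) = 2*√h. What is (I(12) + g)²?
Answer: -288*I ≈ -288.0*I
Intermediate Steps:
g = 12*I (g = 3*(2*√(-4)) + 0 = 3*(2*(2*I)) + 0 = 3*(4*I) + 0 = 12*I + 0 = 12*I ≈ 12.0*I)
(I(12) + g)² = (-1*12 + 12*I)² = (-12 + 12*I)²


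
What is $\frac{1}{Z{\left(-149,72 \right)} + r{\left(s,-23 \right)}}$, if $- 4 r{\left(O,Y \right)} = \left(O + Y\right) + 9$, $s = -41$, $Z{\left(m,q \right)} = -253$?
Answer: $- \frac{4}{957} \approx -0.0041797$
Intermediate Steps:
$r{\left(O,Y \right)} = - \frac{9}{4} - \frac{O}{4} - \frac{Y}{4}$ ($r{\left(O,Y \right)} = - \frac{\left(O + Y\right) + 9}{4} = - \frac{9 + O + Y}{4} = - \frac{9}{4} - \frac{O}{4} - \frac{Y}{4}$)
$\frac{1}{Z{\left(-149,72 \right)} + r{\left(s,-23 \right)}} = \frac{1}{-253 - - \frac{55}{4}} = \frac{1}{-253 + \left(- \frac{9}{4} + \frac{41}{4} + \frac{23}{4}\right)} = \frac{1}{-253 + \frac{55}{4}} = \frac{1}{- \frac{957}{4}} = - \frac{4}{957}$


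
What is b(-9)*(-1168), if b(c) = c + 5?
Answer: 4672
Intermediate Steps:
b(c) = 5 + c
b(-9)*(-1168) = (5 - 9)*(-1168) = -4*(-1168) = 4672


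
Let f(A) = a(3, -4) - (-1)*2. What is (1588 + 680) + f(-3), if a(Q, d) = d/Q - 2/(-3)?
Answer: 6808/3 ≈ 2269.3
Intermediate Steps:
a(Q, d) = ⅔ + d/Q (a(Q, d) = d/Q - 2*(-⅓) = d/Q + ⅔ = ⅔ + d/Q)
f(A) = 4/3 (f(A) = (⅔ - 4/3) - (-1)*2 = (⅔ - 4*⅓) - 1*(-2) = (⅔ - 4/3) + 2 = -⅔ + 2 = 4/3)
(1588 + 680) + f(-3) = (1588 + 680) + 4/3 = 2268 + 4/3 = 6808/3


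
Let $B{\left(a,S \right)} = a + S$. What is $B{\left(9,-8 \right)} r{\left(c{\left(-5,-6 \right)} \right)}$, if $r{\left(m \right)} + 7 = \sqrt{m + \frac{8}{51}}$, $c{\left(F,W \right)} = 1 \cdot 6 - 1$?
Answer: $-7 + \frac{\sqrt{13413}}{51} \approx -4.7291$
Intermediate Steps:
$c{\left(F,W \right)} = 5$ ($c{\left(F,W \right)} = 6 - 1 = 5$)
$B{\left(a,S \right)} = S + a$
$r{\left(m \right)} = -7 + \sqrt{\frac{8}{51} + m}$ ($r{\left(m \right)} = -7 + \sqrt{m + \frac{8}{51}} = -7 + \sqrt{\frac{8}{51} + m}$)
$B{\left(9,-8 \right)} r{\left(c{\left(-5,-6 \right)} \right)} = \left(-8 + 9\right) \left(-7 + \frac{\sqrt{408 + 2601 \cdot 5}}{51}\right) = 1 \left(-7 + \frac{\sqrt{408 + 13005}}{51}\right) = 1 \left(-7 + \frac{\sqrt{13413}}{51}\right) = -7 + \frac{\sqrt{13413}}{51}$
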